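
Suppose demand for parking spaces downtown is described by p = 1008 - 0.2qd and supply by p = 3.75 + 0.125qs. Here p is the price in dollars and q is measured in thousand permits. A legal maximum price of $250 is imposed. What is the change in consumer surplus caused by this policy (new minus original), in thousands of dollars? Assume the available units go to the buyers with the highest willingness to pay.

Rearranging demand gives qd = 5040 - 5p; rearranging supply gives qs = 8p - 30. Without the control the market clears where 5040 - 5p = 8p - 30, i.e. p* = 390 and q* = 3090.
Since 250 < 390, the ceiling is binding.
At p = 250: qd = 5040 - 5·250 = 3790 and qs = 8·250 - 30 = 1970.
Consumer surplus without the control is ½ · (1008 - 390) · 3090 = 954810.
With the ceiling, 1970 units are sold at 250 (assume they go to the highest-value buyers). The demand price at q = 1970 is 614, so CS = ½ · [(1008 - 250) + (614 - 250)] · 1970 = 1105170.
Change in consumer surplus = 1105170 - 954810 = 150360.

150360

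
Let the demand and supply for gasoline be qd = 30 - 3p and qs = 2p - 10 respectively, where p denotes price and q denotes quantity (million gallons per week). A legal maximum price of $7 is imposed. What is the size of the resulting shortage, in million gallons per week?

Without the control the market clears where 30 - 3p = 2p - 10, i.e. p* = 8 and q* = 6.
The ceiling of 7 is below the equilibrium price 8, so it binds.
At p = 7: qd = 30 - 3·7 = 9 and qs = 2·7 - 10 = 4.
Shortage = qd - qs = 9 - 4 = 5.

5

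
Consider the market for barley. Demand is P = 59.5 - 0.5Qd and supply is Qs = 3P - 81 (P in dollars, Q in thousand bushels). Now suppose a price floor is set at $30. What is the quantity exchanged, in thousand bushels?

39

Rearranging demand gives Qd = 119 - 2P. Equilibrium: 119 - 2P = 3P - 81, so 200 = 5P and P* = 40, Q* = 39.
Since 30 is below P* = 40, the floor does not bind and the free-market outcome prevails.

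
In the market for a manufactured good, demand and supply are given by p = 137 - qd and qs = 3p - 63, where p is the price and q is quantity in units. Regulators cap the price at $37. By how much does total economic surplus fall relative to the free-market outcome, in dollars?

Rearranging demand gives qd = 137 - p. Equilibrium: 137 - p = 3p - 63, so 200 = 4p and p* = 50, q* = 87.
Since 37 < 50, the ceiling is binding.
At p = 37: qd = 137 - 37 = 100 and qs = 3·37 - 63 = 48.
Quantity traded falls to 48. At q = 48 the demand price is 137 - 48 = 89 and the supply price is (63 + 48)/3 = 37.
Deadweight loss = ½ · (89 - 37) · (87 - 48) = ½ · 52 · 39 = 1014.

1014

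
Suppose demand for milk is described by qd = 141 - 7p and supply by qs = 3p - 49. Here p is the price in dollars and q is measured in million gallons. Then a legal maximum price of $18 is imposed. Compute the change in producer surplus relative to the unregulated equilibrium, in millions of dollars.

-6.5

Setting quantity demanded equal to quantity supplied, 141 - 7p = 3p - 49, gives p* = 19 and q* = 8.
The ceiling of 18 is below the equilibrium price 19, so it binds.
At p = 18: qd = 141 - 7·18 = 15 and qs = 3·18 - 49 = 5.
Producer surplus without the control is ½ · (19 - 49/3) · 8 = 32/3.
With the ceiling, producers sell 5 units at 18, so PS = ½ · (18 - 49/3) · 5 = 25/6.
Change in producer surplus = 25/6 - 32/3 = -6.5.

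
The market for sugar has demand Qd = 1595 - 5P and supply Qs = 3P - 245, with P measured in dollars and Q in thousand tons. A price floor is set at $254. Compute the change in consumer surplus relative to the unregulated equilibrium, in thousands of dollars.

Setting quantity demanded equal to quantity supplied, 1595 - 5P = 3P - 245, gives P* = 230 and Q* = 445.
Since 254 > 230, the floor is binding.
At P = 254: Qd = 1595 - 5·254 = 325 and Qs = 3·254 - 245 = 517.
Consumer surplus without the control is ½ · (319 - 230) · 445 = 19802.5.
With the floor, consumers buy 325 units at 254, so CS = ½ · (319 - 254) · 325 = 10562.5.
Change in consumer surplus = 10562.5 - 19802.5 = -9240.

-9240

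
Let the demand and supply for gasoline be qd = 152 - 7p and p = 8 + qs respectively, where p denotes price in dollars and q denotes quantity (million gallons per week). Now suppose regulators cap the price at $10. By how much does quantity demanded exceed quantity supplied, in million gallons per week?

Rearranging supply gives qs = p - 8. Setting quantity demanded equal to quantity supplied, 152 - 7p = p - 8, gives p* = 20 and q* = 12.
Since 10 < 20, the ceiling is binding.
At p = 10: qd = 152 - 7·10 = 82 and qs = 10 - 8 = 2.
Shortage = qd - qs = 82 - 2 = 80.

80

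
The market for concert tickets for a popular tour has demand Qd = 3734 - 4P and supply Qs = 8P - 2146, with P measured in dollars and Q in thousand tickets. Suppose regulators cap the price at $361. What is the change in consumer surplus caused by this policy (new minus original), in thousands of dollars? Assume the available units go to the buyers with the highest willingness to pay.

In a free market, 3734 - 4P = 8P - 2146 gives the equilibrium P* = 490, Q* = 1774.
Since 361 < 490, the ceiling is binding.
At P = 361: Qd = 3734 - 4·361 = 2290 and Qs = 8·361 - 2146 = 742.
Consumer surplus without the control is ½ · (933.5 - 490) · 1774 = 393384.5.
With the ceiling, 742 units are sold at 361 (assume they go to the highest-value buyers). The demand price at Q = 742 is 748, so CS = ½ · [(933.5 - 361) + (748 - 361)] · 742 = 355974.5.
Change in consumer surplus = 355974.5 - 393384.5 = -37410.

-37410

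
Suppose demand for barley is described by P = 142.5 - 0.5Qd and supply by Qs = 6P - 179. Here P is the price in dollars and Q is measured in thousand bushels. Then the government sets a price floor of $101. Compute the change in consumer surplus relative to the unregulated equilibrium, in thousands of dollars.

Rearranging demand gives Qd = 285 - 2P. In a free market, 285 - 2P = 6P - 179 gives the equilibrium P* = 58, Q* = 169.
Because the floor (101) lies above the market-clearing price, it is binding.
At P = 101: Qd = 285 - 2·101 = 83 and Qs = 6·101 - 179 = 427.
Consumer surplus without the control is ½ · (142.5 - 58) · 169 = 7140.25.
With the floor, consumers buy 83 units at 101, so CS = ½ · (142.5 - 101) · 83 = 1722.25.
Change in consumer surplus = 1722.25 - 7140.25 = -5418.

-5418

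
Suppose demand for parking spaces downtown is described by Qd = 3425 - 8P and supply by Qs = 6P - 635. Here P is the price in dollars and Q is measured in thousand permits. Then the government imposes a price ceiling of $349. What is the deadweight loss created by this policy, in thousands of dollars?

0

Without the control the market clears where 3425 - 8P = 6P - 635, i.e. P* = 290 and Q* = 1105.
Since 349 is above P* = 290, the ceiling does not bind and the free-market outcome prevails.
Since the control does not bind, no trades are prevented and deadweight loss is zero.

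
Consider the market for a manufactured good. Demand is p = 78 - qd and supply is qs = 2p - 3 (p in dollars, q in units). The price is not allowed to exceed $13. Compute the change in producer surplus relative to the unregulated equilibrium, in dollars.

Rearranging demand gives qd = 78 - p. Equilibrium: 78 - p = 2p - 3, so 81 = 3p and p* = 27, q* = 51.
Because the ceiling (13) lies below the market-clearing price, it is binding.
At p = 13: qd = 78 - 13 = 65 and qs = 2·13 - 3 = 23.
Producer surplus without the control is ½ · (27 - 1.5) · 51 = 650.25.
With the ceiling, producers sell 23 units at 13, so PS = ½ · (13 - 1.5) · 23 = 132.25.
Change in producer surplus = 132.25 - 650.25 = -518.

-518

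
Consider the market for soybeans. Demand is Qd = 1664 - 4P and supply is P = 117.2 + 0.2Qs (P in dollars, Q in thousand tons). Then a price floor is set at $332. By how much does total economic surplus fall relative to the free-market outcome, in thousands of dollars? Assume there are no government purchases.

Rearranging supply gives Qs = 5P - 586. In a free market, 1664 - 4P = 5P - 586 gives the equilibrium P* = 250, Q* = 664.
Because the floor (332) lies above the market-clearing price, it is binding.
At P = 332: Qd = 1664 - 4·332 = 336 and Qs = 5·332 - 586 = 1074.
Quantity traded falls to 336. At Q = 336 the demand price is (1664 - 336)/4 = 332 and the supply price is (586 + 336)/5 = 184.4.
Deadweight loss = ½ · (332 - 184.4) · (664 - 336) = ½ · 147.6 · 328 = 24206.4.

24206.4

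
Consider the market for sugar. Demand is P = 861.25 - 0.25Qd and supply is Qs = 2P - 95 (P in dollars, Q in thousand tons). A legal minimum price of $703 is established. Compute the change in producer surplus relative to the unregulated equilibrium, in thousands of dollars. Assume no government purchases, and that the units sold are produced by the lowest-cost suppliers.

20453

Rearranging demand gives Qd = 3445 - 4P. Without the control the market clears where 3445 - 4P = 2P - 95, i.e. P* = 590 and Q* = 1085.
Since 703 > 590, the floor is binding.
At P = 703: Qd = 3445 - 4·703 = 633 and Qs = 2·703 - 95 = 1311.
Producer surplus without the control is ½ · (590 - 47.5) · 1085 = 294306.25.
With the floor, 633 units are sold at 703. The supply price at Q = 633 is 364, so PS = ½ · [(703 - 47.5) + (703 - 364)] · 633 = 314759.25.
Change in producer surplus = 314759.25 - 294306.25 = 20453.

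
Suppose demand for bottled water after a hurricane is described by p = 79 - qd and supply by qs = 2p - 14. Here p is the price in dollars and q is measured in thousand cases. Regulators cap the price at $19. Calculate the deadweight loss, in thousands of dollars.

432

Rearranging demand gives qd = 79 - p. Equilibrium: 79 - p = 2p - 14, so 93 = 3p and p* = 31, q* = 48.
The ceiling of 19 is below the equilibrium price 31, so it binds.
At p = 19: qd = 79 - 19 = 60 and qs = 2·19 - 14 = 24.
Quantity traded falls to 24. At q = 24 the demand price is 79 - 24 = 55 and the supply price is (14 + 24)/2 = 19.
Deadweight loss = ½ · (55 - 19) · (48 - 24) = ½ · 36 · 24 = 432.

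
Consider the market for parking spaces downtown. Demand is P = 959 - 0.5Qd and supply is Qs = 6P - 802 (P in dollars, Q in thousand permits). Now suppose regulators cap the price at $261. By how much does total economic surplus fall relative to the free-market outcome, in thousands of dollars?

Rearranging demand gives Qd = 1918 - 2P. Equilibrium: 1918 - 2P = 6P - 802, so 2720 = 8P and P* = 340, Q* = 1238.
Since 261 < 340, the ceiling is binding.
At P = 261: Qd = 1918 - 2·261 = 1396 and Qs = 6·261 - 802 = 764.
Quantity traded falls to 764. At Q = 764 the demand price is (1918 - 764)/2 = 577 and the supply price is (802 + 764)/6 = 261.
Deadweight loss = ½ · (577 - 261) · (1238 - 764) = ½ · 316 · 474 = 74892.

74892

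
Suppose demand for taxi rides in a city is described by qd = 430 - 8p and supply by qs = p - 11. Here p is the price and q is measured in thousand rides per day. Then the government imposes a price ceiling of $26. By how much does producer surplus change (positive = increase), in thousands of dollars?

Setting quantity demanded equal to quantity supplied, 430 - 8p = p - 11, gives p* = 49 and q* = 38.
The ceiling of 26 is below the equilibrium price 49, so it binds.
At p = 26: qd = 430 - 8·26 = 222 and qs = 26 - 11 = 15.
Producer surplus without the control is ½ · (49 - 11) · 38 = 722.
With the ceiling, producers sell 15 units at 26, so PS = ½ · (26 - 11) · 15 = 112.5.
Change in producer surplus = 112.5 - 722 = -609.5.

-609.5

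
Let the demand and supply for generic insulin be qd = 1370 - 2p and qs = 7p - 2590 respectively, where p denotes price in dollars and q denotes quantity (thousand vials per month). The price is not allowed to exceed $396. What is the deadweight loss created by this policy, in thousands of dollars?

Equilibrium: 1370 - 2p = 7p - 2590, so 3960 = 9p and p* = 440, q* = 490.
Since 396 < 440, the ceiling is binding.
At p = 396: qd = 1370 - 2·396 = 578 and qs = 7·396 - 2590 = 182.
Quantity traded falls to 182. At q = 182 the demand price is (1370 - 182)/2 = 594 and the supply price is (2590 + 182)/7 = 396.
Deadweight loss = ½ · (594 - 396) · (490 - 182) = ½ · 198 · 308 = 30492.

30492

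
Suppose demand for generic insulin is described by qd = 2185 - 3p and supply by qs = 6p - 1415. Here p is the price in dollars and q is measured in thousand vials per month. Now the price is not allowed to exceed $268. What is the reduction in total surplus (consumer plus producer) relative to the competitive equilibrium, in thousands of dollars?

156816

Equilibrium: 2185 - 3p = 6p - 1415, so 3600 = 9p and p* = 400, q* = 985.
The ceiling of 268 is below the equilibrium price 400, so it binds.
At p = 268: qd = 2185 - 3·268 = 1381 and qs = 6·268 - 1415 = 193.
Quantity traded falls to 193. At q = 193 the demand price is (2185 - 193)/3 = 664 and the supply price is (1415 + 193)/6 = 268.
Deadweight loss = ½ · (664 - 268) · (985 - 193) = ½ · 396 · 792 = 156816.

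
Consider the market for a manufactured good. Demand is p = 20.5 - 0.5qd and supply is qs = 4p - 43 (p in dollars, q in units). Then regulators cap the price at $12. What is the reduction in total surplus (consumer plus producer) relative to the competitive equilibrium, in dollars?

24

Rearranging demand gives qd = 41 - 2p. In a free market, 41 - 2p = 4p - 43 gives the equilibrium p* = 14, q* = 13.
Because the ceiling (12) lies below the market-clearing price, it is binding.
At p = 12: qd = 41 - 2·12 = 17 and qs = 4·12 - 43 = 5.
Quantity traded falls to 5. At q = 5 the demand price is (41 - 5)/2 = 18 and the supply price is (43 + 5)/4 = 12.
Deadweight loss = ½ · (18 - 12) · (13 - 5) = ½ · 6 · 8 = 24.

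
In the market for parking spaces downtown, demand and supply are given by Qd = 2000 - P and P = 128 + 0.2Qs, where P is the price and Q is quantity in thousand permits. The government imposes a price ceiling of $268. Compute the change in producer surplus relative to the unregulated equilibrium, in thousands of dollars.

Rearranging supply gives Qs = 5P - 640. Setting quantity demanded equal to quantity supplied, 2000 - P = 5P - 640, gives P* = 440 and Q* = 1560.
The ceiling of 268 is below the equilibrium price 440, so it binds.
At P = 268: Qd = 2000 - 268 = 1732 and Qs = 5·268 - 640 = 700.
Producer surplus without the control is ½ · (440 - 128) · 1560 = 243360.
With the ceiling, producers sell 700 units at 268, so PS = ½ · (268 - 128) · 700 = 49000.
Change in producer surplus = 49000 - 243360 = -194360.

-194360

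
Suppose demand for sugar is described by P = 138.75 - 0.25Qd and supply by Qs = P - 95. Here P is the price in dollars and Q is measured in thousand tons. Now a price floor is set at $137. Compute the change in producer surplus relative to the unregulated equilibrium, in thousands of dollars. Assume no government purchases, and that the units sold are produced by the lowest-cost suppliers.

Rearranging demand gives Qd = 555 - 4P. Equilibrium: 555 - 4P = P - 95, so 650 = 5P and P* = 130, Q* = 35.
Since 137 > 130, the floor is binding.
At P = 137: Qd = 555 - 4·137 = 7 and Qs = 137 - 95 = 42.
Producer surplus without the control is ½ · (130 - 95) · 35 = 612.5.
With the floor, 7 units are sold at 137. The supply price at Q = 7 is 102, so PS = ½ · [(137 - 95) + (137 - 102)] · 7 = 269.5.
Change in producer surplus = 269.5 - 612.5 = -343.

-343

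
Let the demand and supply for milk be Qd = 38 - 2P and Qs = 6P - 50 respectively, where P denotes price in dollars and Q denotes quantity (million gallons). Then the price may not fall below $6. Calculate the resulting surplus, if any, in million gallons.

0

Setting quantity demanded equal to quantity supplied, 38 - 2P = 6P - 50, gives P* = 11 and Q* = 16.
Since 6 is below P* = 11, the floor does not bind and the free-market outcome prevails.
Since the control does not bind, there is no surplus.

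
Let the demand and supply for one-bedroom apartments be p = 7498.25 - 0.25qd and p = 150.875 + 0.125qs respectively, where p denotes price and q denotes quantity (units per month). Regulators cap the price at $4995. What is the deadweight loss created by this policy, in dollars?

0

Rearranging demand gives qd = 29993 - 4p; rearranging supply gives qs = 8p - 1207. Without the control the market clears where 29993 - 4p = 8p - 1207, i.e. p* = 2600 and q* = 19593.
Since 4995 is above p* = 2600, the ceiling does not bind and the free-market outcome prevails.
Since the control does not bind, no trades are prevented and deadweight loss is zero.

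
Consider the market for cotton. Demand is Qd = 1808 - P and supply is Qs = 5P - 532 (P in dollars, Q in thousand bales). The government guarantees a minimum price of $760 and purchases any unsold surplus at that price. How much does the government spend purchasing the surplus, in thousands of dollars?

Equilibrium: 1808 - P = 5P - 532, so 2340 = 6P and P* = 390, Q* = 1418.
Since 760 > 390, the floor is binding.
At P = 760: Qd = 1808 - 760 = 1048 and Qs = 5·760 - 532 = 3268.
Surplus = Qs - Qd = 2220.
Government expenditure = surplus × support price = 2220 × 760 = 1687200.

1687200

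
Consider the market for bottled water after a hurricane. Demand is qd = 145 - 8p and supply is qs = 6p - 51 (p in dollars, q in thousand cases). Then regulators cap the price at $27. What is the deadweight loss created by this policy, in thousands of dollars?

Equilibrium: 145 - 8p = 6p - 51, so 196 = 14p and p* = 14, q* = 33.
Since 27 is above p* = 14, the ceiling does not bind and the free-market outcome prevails.
Since the control does not bind, no trades are prevented and deadweight loss is zero.

0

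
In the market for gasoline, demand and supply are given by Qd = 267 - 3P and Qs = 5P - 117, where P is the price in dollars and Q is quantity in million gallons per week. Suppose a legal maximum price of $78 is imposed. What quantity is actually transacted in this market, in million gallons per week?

123

Setting quantity demanded equal to quantity supplied, 267 - 3P = 5P - 117, gives P* = 48 and Q* = 123.
The ceiling of 78 is above the equilibrium price 48, so it is not binding; the market clears at P* = 48, Q* = 123.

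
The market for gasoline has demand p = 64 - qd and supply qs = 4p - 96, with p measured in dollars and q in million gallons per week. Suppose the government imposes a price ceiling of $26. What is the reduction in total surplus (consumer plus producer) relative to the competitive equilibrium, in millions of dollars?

Rearranging demand gives qd = 64 - p. Without the control the market clears where 64 - p = 4p - 96, i.e. p* = 32 and q* = 32.
Because the ceiling (26) lies below the market-clearing price, it is binding.
At p = 26: qd = 64 - 26 = 38 and qs = 4·26 - 96 = 8.
Quantity traded falls to 8. At q = 8 the demand price is 64 - 8 = 56 and the supply price is (96 + 8)/4 = 26.
Deadweight loss = ½ · (56 - 26) · (32 - 8) = ½ · 30 · 24 = 360.

360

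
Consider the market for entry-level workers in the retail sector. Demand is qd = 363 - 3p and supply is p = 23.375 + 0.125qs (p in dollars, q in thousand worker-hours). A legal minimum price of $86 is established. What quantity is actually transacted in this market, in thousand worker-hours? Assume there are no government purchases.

105

Rearranging supply gives qs = 8p - 187. Equilibrium: 363 - 3p = 8p - 187, so 550 = 11p and p* = 50, q* = 213.
Because the floor (86) lies above the market-clearing price, it is binding.
At p = 86: qd = 363 - 3·86 = 105 and qs = 8·86 - 187 = 501.
The quantity actually transacted is the short side, demand: 105.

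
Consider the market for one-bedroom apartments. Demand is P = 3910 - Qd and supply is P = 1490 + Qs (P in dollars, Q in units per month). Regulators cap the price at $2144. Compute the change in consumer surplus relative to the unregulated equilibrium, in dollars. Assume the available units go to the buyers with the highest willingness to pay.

209056

Rearranging demand gives Qd = 3910 - P; rearranging supply gives Qs = P - 1490. Equilibrium: 3910 - P = P - 1490, so 5400 = 2P and P* = 2700, Q* = 1210.
The ceiling of 2144 is below the equilibrium price 2700, so it binds.
At P = 2144: Qd = 3910 - 2144 = 1766 and Qs = 2144 - 1490 = 654.
Consumer surplus without the control is ½ · (3910 - 2700) · 1210 = 732050.
With the ceiling, 654 units are sold at 2144 (assume they go to the highest-value buyers). The demand price at Q = 654 is 3256, so CS = ½ · [(3910 - 2144) + (3256 - 2144)] · 654 = 941106.
Change in consumer surplus = 941106 - 732050 = 209056.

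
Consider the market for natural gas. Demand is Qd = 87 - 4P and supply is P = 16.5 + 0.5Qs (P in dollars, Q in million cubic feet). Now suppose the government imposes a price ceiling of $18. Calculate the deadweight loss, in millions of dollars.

Rearranging supply gives Qs = 2P - 33. Without the control the market clears where 87 - 4P = 2P - 33, i.e. P* = 20 and Q* = 7.
Since 18 < 20, the ceiling is binding.
At P = 18: Qd = 87 - 4·18 = 15 and Qs = 2·18 - 33 = 3.
Quantity traded falls to 3. At Q = 3 the demand price is (87 - 3)/4 = 21 and the supply price is (33 + 3)/2 = 18.
Deadweight loss = ½ · (21 - 18) · (7 - 3) = ½ · 3 · 4 = 6.

6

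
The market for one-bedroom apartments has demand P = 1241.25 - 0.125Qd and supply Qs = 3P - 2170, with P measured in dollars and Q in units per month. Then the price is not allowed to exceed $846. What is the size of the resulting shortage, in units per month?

2794

Rearranging demand gives Qd = 9930 - 8P. Without the control the market clears where 9930 - 8P = 3P - 2170, i.e. P* = 1100 and Q* = 1130.
The ceiling of 846 is below the equilibrium price 1100, so it binds.
At P = 846: Qd = 9930 - 8·846 = 3162 and Qs = 3·846 - 2170 = 368.
Shortage = Qd - Qs = 3162 - 368 = 2794.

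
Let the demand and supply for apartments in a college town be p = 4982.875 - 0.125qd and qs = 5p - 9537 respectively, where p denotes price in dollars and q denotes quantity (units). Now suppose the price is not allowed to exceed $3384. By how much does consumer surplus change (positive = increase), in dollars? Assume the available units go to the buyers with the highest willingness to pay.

2800928

Rearranging demand gives qd = 39863 - 8p. Without the control the market clears where 39863 - 8p = 5p - 9537, i.e. p* = 3800 and q* = 9463.
Because the ceiling (3384) lies below the market-clearing price, it is binding.
At p = 3384: qd = 39863 - 8·3384 = 12791 and qs = 5·3384 - 9537 = 7383.
Consumer surplus without the control is ½ · (4982.875 - 3800) · 9463 = 5596773.0625.
With the ceiling, 7383 units are sold at 3384 (assume they go to the highest-value buyers). The demand price at q = 7383 is 4060, so CS = ½ · [(4982.875 - 3384) + (4060 - 3384)] · 7383 = 8397701.0625.
Change in consumer surplus = 8397701.0625 - 5596773.0625 = 2800928.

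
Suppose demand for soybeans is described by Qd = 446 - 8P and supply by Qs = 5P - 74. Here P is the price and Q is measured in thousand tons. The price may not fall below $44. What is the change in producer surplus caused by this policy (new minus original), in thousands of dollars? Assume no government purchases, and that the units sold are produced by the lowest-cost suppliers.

Equilibrium: 446 - 8P = 5P - 74, so 520 = 13P and P* = 40, Q* = 126.
The floor of 44 is above the equilibrium price 40, so it binds.
At P = 44: Qd = 446 - 8·44 = 94 and Qs = 5·44 - 74 = 146.
Producer surplus without the control is ½ · (40 - 14.8) · 126 = 1587.6.
With the floor, 94 units are sold at 44. The supply price at Q = 94 is 33.6, so PS = ½ · [(44 - 14.8) + (44 - 33.6)] · 94 = 1861.2.
Change in producer surplus = 1861.2 - 1587.6 = 273.6.

273.6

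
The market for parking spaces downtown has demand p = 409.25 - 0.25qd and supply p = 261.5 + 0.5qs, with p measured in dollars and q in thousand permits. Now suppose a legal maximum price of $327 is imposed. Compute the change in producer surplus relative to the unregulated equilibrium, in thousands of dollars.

Rearranging demand gives qd = 1637 - 4p; rearranging supply gives qs = 2p - 523. In a free market, 1637 - 4p = 2p - 523 gives the equilibrium p* = 360, q* = 197.
The ceiling of 327 is below the equilibrium price 360, so it binds.
At p = 327: qd = 1637 - 4·327 = 329 and qs = 2·327 - 523 = 131.
Producer surplus without the control is ½ · (360 - 261.5) · 197 = 9702.25.
With the ceiling, producers sell 131 units at 327, so PS = ½ · (327 - 261.5) · 131 = 4290.25.
Change in producer surplus = 4290.25 - 9702.25 = -5412.

-5412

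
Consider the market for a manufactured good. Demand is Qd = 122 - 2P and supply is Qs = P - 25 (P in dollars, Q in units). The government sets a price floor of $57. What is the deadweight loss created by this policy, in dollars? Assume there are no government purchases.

192

Without the control the market clears where 122 - 2P = P - 25, i.e. P* = 49 and Q* = 24.
Since 57 > 49, the floor is binding.
At P = 57: Qd = 122 - 2·57 = 8 and Qs = 57 - 25 = 32.
Quantity traded falls to 8. At Q = 8 the demand price is (122 - 8)/2 = 57 and the supply price is 25 + 8 = 33.
Deadweight loss = ½ · (57 - 33) · (24 - 8) = ½ · 24 · 16 = 192.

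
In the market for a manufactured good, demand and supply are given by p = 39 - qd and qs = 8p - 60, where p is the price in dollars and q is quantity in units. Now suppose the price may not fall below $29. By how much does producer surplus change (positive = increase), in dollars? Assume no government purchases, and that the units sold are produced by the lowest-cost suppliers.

Rearranging demand gives qd = 39 - p. Equilibrium: 39 - p = 8p - 60, so 99 = 9p and p* = 11, q* = 28.
Because the floor (29) lies above the market-clearing price, it is binding.
At p = 29: qd = 39 - 29 = 10 and qs = 8·29 - 60 = 172.
Producer surplus without the control is ½ · (11 - 7.5) · 28 = 49.
With the floor, 10 units are sold at 29. The supply price at q = 10 is 8.75, so PS = ½ · [(29 - 7.5) + (29 - 8.75)] · 10 = 208.75.
Change in producer surplus = 208.75 - 49 = 159.75.

159.75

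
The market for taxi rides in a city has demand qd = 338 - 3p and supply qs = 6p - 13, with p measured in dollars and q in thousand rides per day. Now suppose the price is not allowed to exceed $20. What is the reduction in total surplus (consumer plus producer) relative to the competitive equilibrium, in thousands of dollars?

3249

Equilibrium: 338 - 3p = 6p - 13, so 351 = 9p and p* = 39, q* = 221.
Since 20 < 39, the ceiling is binding.
At p = 20: qd = 338 - 3·20 = 278 and qs = 6·20 - 13 = 107.
Quantity traded falls to 107. At q = 107 the demand price is (338 - 107)/3 = 77 and the supply price is (13 + 107)/6 = 20.
Deadweight loss = ½ · (77 - 20) · (221 - 107) = ½ · 57 · 114 = 3249.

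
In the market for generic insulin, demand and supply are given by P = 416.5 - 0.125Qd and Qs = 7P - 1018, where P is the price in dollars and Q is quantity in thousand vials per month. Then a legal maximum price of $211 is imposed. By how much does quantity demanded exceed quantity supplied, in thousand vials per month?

Rearranging demand gives Qd = 3332 - 8P. Setting quantity demanded equal to quantity supplied, 3332 - 8P = 7P - 1018, gives P* = 290 and Q* = 1012.
Because the ceiling (211) lies below the market-clearing price, it is binding.
At P = 211: Qd = 3332 - 8·211 = 1644 and Qs = 7·211 - 1018 = 459.
Shortage = Qd - Qs = 1644 - 459 = 1185.

1185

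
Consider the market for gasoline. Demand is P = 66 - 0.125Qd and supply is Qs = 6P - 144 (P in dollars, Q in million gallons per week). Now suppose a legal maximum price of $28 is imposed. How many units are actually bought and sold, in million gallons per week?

24

Rearranging demand gives Qd = 528 - 8P. Equilibrium: 528 - 8P = 6P - 144, so 672 = 14P and P* = 48, Q* = 144.
The ceiling of 28 is below the equilibrium price 48, so it binds.
At P = 28: Qd = 528 - 8·28 = 304 and Qs = 6·28 - 144 = 24.
The quantity actually transacted is the short side, supply: 24.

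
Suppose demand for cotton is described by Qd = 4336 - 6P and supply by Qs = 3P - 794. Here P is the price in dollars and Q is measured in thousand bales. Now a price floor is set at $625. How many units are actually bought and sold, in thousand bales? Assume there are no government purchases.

586

Setting quantity demanded equal to quantity supplied, 4336 - 6P = 3P - 794, gives P* = 570 and Q* = 916.
Since 625 > 570, the floor is binding.
At P = 625: Qd = 4336 - 6·625 = 586 and Qs = 3·625 - 794 = 1081.
The quantity actually transacted is the short side, demand: 586.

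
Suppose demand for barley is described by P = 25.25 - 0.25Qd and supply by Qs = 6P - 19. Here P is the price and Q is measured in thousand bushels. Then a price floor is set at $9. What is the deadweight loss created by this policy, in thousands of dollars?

Rearranging demand gives Qd = 101 - 4P. Without the control the market clears where 101 - 4P = 6P - 19, i.e. P* = 12 and Q* = 53.
Since 9 is below P* = 12, the floor does not bind and the free-market outcome prevails.
Since the control does not bind, no trades are prevented and deadweight loss is zero.

0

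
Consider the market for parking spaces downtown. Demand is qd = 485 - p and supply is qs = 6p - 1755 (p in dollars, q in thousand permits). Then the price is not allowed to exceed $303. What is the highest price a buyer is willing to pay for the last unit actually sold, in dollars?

422

In a free market, 485 - p = 6p - 1755 gives the equilibrium p* = 320, q* = 165.
Because the ceiling (303) lies below the market-clearing price, it is binding.
At p = 303: qd = 485 - 303 = 182 and qs = 6·303 - 1755 = 63.
Only 63 units reach the market. On the demand curve, the marginal buyer's willingness to pay at q = 63 is (485 - 63) = 422.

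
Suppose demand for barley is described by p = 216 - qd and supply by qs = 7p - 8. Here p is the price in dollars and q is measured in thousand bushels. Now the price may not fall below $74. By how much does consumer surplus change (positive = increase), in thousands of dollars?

-7590

Rearranging demand gives qd = 216 - p. Without the control the market clears where 216 - p = 7p - 8, i.e. p* = 28 and q* = 188.
The floor of 74 is above the equilibrium price 28, so it binds.
At p = 74: qd = 216 - 74 = 142 and qs = 7·74 - 8 = 510.
Consumer surplus without the control is ½ · (216 - 28) · 188 = 17672.
With the floor, consumers buy 142 units at 74, so CS = ½ · (216 - 74) · 142 = 10082.
Change in consumer surplus = 10082 - 17672 = -7590.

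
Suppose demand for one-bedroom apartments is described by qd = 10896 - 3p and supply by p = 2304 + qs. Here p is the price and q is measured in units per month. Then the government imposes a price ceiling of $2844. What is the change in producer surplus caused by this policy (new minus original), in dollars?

Rearranging supply gives qs = p - 2304. Equilibrium: 10896 - 3p = p - 2304, so 13200 = 4p and p* = 3300, q* = 996.
Since 2844 < 3300, the ceiling is binding.
At p = 2844: qd = 10896 - 3·2844 = 2364 and qs = 2844 - 2304 = 540.
Producer surplus without the control is ½ · (3300 - 2304) · 996 = 496008.
With the ceiling, producers sell 540 units at 2844, so PS = ½ · (2844 - 2304) · 540 = 145800.
Change in producer surplus = 145800 - 496008 = -350208.

-350208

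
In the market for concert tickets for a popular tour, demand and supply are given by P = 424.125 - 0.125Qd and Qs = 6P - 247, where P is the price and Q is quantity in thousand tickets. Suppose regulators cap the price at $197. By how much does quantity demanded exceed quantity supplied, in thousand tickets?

Rearranging demand gives Qd = 3393 - 8P. In a free market, 3393 - 8P = 6P - 247 gives the equilibrium P* = 260, Q* = 1313.
The ceiling of 197 is below the equilibrium price 260, so it binds.
At P = 197: Qd = 3393 - 8·197 = 1817 and Qs = 6·197 - 247 = 935.
Shortage = Qd - Qs = 1817 - 935 = 882.

882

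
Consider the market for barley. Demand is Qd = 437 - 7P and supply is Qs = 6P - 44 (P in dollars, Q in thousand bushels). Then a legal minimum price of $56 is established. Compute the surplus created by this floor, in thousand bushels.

Without the control the market clears where 437 - 7P = 6P - 44, i.e. P* = 37 and Q* = 178.
Since 56 > 37, the floor is binding.
At P = 56: Qd = 437 - 7·56 = 45 and Qs = 6·56 - 44 = 292.
Surplus = Qs - Qd = 292 - 45 = 247.

247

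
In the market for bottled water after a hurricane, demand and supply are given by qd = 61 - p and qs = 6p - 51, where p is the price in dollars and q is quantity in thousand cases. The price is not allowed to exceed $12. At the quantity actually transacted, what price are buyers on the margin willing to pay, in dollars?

40

Equilibrium: 61 - p = 6p - 51, so 112 = 7p and p* = 16, q* = 45.
Since 12 < 16, the ceiling is binding.
At p = 12: qd = 61 - 12 = 49 and qs = 6·12 - 51 = 21.
Only 21 units reach the market. On the demand curve, the marginal buyer's willingness to pay at q = 21 is (61 - 21) = 40.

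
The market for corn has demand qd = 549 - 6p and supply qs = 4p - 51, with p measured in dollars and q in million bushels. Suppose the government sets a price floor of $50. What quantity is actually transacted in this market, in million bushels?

189

Equilibrium: 549 - 6p = 4p - 51, so 600 = 10p and p* = 60, q* = 189.
Since 50 is below p* = 60, the floor does not bind and the free-market outcome prevails.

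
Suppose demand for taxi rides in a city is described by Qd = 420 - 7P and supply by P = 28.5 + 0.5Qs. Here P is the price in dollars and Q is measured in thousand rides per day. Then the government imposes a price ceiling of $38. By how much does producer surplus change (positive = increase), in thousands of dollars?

Rearranging supply gives Qs = 2P - 57. Setting quantity demanded equal to quantity supplied, 420 - 7P = 2P - 57, gives P* = 53 and Q* = 49.
The ceiling of 38 is below the equilibrium price 53, so it binds.
At P = 38: Qd = 420 - 7·38 = 154 and Qs = 2·38 - 57 = 19.
Producer surplus without the control is ½ · (53 - 28.5) · 49 = 600.25.
With the ceiling, producers sell 19 units at 38, so PS = ½ · (38 - 28.5) · 19 = 90.25.
Change in producer surplus = 90.25 - 600.25 = -510.

-510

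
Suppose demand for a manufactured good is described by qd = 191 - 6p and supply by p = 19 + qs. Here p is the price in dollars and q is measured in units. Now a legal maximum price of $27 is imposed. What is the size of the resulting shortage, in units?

Rearranging supply gives qs = p - 19. Setting quantity demanded equal to quantity supplied, 191 - 6p = p - 19, gives p* = 30 and q* = 11.
The ceiling of 27 is below the equilibrium price 30, so it binds.
At p = 27: qd = 191 - 6·27 = 29 and qs = 27 - 19 = 8.
Shortage = qd - qs = 29 - 8 = 21.

21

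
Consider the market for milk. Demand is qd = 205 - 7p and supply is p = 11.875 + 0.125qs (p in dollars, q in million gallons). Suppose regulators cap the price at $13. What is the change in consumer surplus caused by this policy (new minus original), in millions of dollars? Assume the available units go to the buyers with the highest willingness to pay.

Rearranging supply gives qs = 8p - 95. Without the control the market clears where 205 - 7p = 8p - 95, i.e. p* = 20 and q* = 65.
The ceiling of 13 is below the equilibrium price 20, so it binds.
At p = 13: qd = 205 - 7·13 = 114 and qs = 8·13 - 95 = 9.
Consumer surplus without the control is ½ · (205/7 - 20) · 65 = 4225/14.
With the ceiling, 9 units are sold at 13 (assume they go to the highest-value buyers). The demand price at q = 9 is 28, so CS = ½ · [(205/7 - 13) + (28 - 13)] · 9 = 1971/14.
Change in consumer surplus = 1971/14 - 4225/14 = -161.

-161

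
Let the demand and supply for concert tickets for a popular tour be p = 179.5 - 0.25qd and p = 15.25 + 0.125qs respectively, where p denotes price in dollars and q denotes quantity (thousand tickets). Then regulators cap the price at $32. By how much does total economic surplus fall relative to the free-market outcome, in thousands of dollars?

17328

Rearranging demand gives qd = 718 - 4p; rearranging supply gives qs = 8p - 122. In a free market, 718 - 4p = 8p - 122 gives the equilibrium p* = 70, q* = 438.
Since 32 < 70, the ceiling is binding.
At p = 32: qd = 718 - 4·32 = 590 and qs = 8·32 - 122 = 134.
Quantity traded falls to 134. At q = 134 the demand price is (718 - 134)/4 = 146 and the supply price is (122 + 134)/8 = 32.
Deadweight loss = ½ · (146 - 32) · (438 - 134) = ½ · 114 · 304 = 17328.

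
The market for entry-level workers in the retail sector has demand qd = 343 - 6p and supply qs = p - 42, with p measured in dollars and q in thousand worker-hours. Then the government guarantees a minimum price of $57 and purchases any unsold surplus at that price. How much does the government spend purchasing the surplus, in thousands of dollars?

798

In a free market, 343 - 6p = p - 42 gives the equilibrium p* = 55, q* = 13.
The floor of 57 is above the equilibrium price 55, so it binds.
At p = 57: qd = 343 - 6·57 = 1 and qs = 57 - 42 = 15.
Surplus = qs - qd = 14.
Government expenditure = surplus × support price = 14 × 57 = 798.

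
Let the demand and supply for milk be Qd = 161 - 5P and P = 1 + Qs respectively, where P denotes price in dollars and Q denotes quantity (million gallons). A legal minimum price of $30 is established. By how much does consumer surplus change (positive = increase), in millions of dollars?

Rearranging supply gives Qs = P - 1. Setting quantity demanded equal to quantity supplied, 161 - 5P = P - 1, gives P* = 27 and Q* = 26.
Since 30 > 27, the floor is binding.
At P = 30: Qd = 161 - 5·30 = 11 and Qs = 30 - 1 = 29.
Consumer surplus without the control is ½ · (32.2 - 27) · 26 = 67.6.
With the floor, consumers buy 11 units at 30, so CS = ½ · (32.2 - 30) · 11 = 12.1.
Change in consumer surplus = 12.1 - 67.6 = -55.5.

-55.5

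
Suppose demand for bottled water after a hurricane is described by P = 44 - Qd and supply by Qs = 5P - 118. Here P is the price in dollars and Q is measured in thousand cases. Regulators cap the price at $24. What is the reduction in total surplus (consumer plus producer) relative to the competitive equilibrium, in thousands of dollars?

Rearranging demand gives Qd = 44 - P. In a free market, 44 - P = 5P - 118 gives the equilibrium P* = 27, Q* = 17.
Since 24 < 27, the ceiling is binding.
At P = 24: Qd = 44 - 24 = 20 and Qs = 5·24 - 118 = 2.
Quantity traded falls to 2. At Q = 2 the demand price is 44 - 2 = 42 and the supply price is (118 + 2)/5 = 24.
Deadweight loss = ½ · (42 - 24) · (17 - 2) = ½ · 18 · 15 = 135.

135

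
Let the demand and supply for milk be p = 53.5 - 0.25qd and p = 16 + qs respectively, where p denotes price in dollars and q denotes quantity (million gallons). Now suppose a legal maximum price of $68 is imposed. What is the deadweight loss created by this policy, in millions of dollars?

Rearranging demand gives qd = 214 - 4p; rearranging supply gives qs = p - 16. Without the control the market clears where 214 - 4p = p - 16, i.e. p* = 46 and q* = 30.
Since 68 is above p* = 46, the ceiling does not bind and the free-market outcome prevails.
Since the control does not bind, no trades are prevented and deadweight loss is zero.

0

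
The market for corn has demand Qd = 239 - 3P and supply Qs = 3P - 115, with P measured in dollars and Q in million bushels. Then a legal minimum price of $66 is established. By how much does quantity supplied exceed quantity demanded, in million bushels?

42

Without the control the market clears where 239 - 3P = 3P - 115, i.e. P* = 59 and Q* = 62.
Because the floor (66) lies above the market-clearing price, it is binding.
At P = 66: Qd = 239 - 3·66 = 41 and Qs = 3·66 - 115 = 83.
Surplus = Qs - Qd = 83 - 41 = 42.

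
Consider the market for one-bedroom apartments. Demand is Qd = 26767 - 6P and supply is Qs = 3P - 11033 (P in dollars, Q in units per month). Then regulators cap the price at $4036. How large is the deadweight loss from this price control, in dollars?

60516

In a free market, 26767 - 6P = 3P - 11033 gives the equilibrium P* = 4200, Q* = 1567.
The ceiling of 4036 is below the equilibrium price 4200, so it binds.
At P = 4036: Qd = 26767 - 6·4036 = 2551 and Qs = 3·4036 - 11033 = 1075.
Quantity traded falls to 1075. At Q = 1075 the demand price is (26767 - 1075)/6 = 4282 and the supply price is (11033 + 1075)/3 = 4036.
Deadweight loss = ½ · (4282 - 4036) · (1567 - 1075) = ½ · 246 · 492 = 60516.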